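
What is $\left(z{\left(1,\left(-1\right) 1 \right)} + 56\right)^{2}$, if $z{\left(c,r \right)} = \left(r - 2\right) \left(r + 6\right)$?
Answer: $1681$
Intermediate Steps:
$z{\left(c,r \right)} = \left(-2 + r\right) \left(6 + r\right)$
$\left(z{\left(1,\left(-1\right) 1 \right)} + 56\right)^{2} = \left(\left(-12 + \left(\left(-1\right) 1\right)^{2} + 4 \left(\left(-1\right) 1\right)\right) + 56\right)^{2} = \left(\left(-12 + \left(-1\right)^{2} + 4 \left(-1\right)\right) + 56\right)^{2} = \left(\left(-12 + 1 - 4\right) + 56\right)^{2} = \left(-15 + 56\right)^{2} = 41^{2} = 1681$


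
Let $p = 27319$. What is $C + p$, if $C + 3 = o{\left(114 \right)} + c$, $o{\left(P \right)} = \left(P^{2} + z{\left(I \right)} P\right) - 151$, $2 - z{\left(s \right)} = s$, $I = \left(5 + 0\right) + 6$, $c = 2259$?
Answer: $41394$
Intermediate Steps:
$I = 11$ ($I = 5 + 6 = 11$)
$z{\left(s \right)} = 2 - s$
$o{\left(P \right)} = -151 + P^{2} - 9 P$ ($o{\left(P \right)} = \left(P^{2} + \left(2 - 11\right) P\right) - 151 = \left(P^{2} - 9 P\right) - 151 = -151 + P^{2} - 9 P$)
$C = 14075$ ($C = -3 + \left(\left(-151 + 114^{2} - 1026\right) + 2259\right) = -3 + \left(\left(-151 + 12996 - 1026\right) + 2259\right) = -3 + \left(11819 + 2259\right) = -3 + 14078 = 14075$)
$C + p = 14075 + 27319 = 41394$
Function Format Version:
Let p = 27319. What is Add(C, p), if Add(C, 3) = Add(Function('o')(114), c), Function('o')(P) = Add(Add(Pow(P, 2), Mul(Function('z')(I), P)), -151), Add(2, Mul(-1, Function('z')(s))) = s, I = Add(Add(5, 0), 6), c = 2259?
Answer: 41394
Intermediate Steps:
I = 11 (I = Add(5, 6) = 11)
Function('z')(s) = Add(2, Mul(-1, s))
Function('o')(P) = Add(-151, Pow(P, 2), Mul(-9, P)) (Function('o')(P) = Add(Add(Pow(P, 2), Mul(Add(2, Mul(-1, 11)), P)), -151) = Add(Add(Pow(P, 2), Mul(Add(2, -11), P)), -151) = Add(Add(Pow(P, 2), Mul(-9, P)), -151) = Add(-151, Pow(P, 2), Mul(-9, P)))
C = 14075 (C = Add(-3, Add(Add(-151, Pow(114, 2), Mul(-9, 114)), 2259)) = Add(-3, Add(Add(-151, 12996, -1026), 2259)) = Add(-3, Add(11819, 2259)) = Add(-3, 14078) = 14075)
Add(C, p) = Add(14075, 27319) = 41394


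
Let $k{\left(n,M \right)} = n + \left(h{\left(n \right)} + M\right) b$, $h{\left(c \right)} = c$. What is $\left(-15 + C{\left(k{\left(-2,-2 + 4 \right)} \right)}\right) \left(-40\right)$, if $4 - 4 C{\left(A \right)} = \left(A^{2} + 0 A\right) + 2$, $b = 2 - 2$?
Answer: $620$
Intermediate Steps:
$b = 0$
$k{\left(n,M \right)} = n$ ($k{\left(n,M \right)} = n + \left(n + M\right) 0 = n + \left(M + n\right) 0 = n + 0 = n$)
$C{\left(A \right)} = \frac{1}{2} - \frac{A^{2}}{4}$ ($C{\left(A \right)} = 1 - \frac{\left(A^{2} + 0 A\right) + 2}{4} = 1 - \frac{\left(A^{2} + 0\right) + 2}{4} = 1 - \frac{A^{2} + 2}{4} = 1 - \frac{2 + A^{2}}{4} = 1 - \left(\frac{1}{2} + \frac{A^{2}}{4}\right) = \frac{1}{2} - \frac{A^{2}}{4}$)
$\left(-15 + C{\left(k{\left(-2,-2 + 4 \right)} \right)}\right) \left(-40\right) = \left(-15 + \left(\frac{1}{2} - \frac{\left(-2\right)^{2}}{4}\right)\right) \left(-40\right) = \left(-15 + \left(\frac{1}{2} - 1\right)\right) \left(-40\right) = \left(-15 - \frac{1}{2}\right) \left(-40\right) = \left(- \frac{31}{2}\right) \left(-40\right) = 620$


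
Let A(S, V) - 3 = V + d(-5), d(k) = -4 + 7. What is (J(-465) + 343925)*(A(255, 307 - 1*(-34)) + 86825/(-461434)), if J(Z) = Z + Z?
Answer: 54889754985135/461434 ≈ 1.1895e+8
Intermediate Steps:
J(Z) = 2*Z
d(k) = 3
A(S, V) = 6 + V (A(S, V) = 3 + (V + 3) = 3 + (3 + V) = 6 + V)
(J(-465) + 343925)*(A(255, 307 - 1*(-34)) + 86825/(-461434)) = (2*(-465) + 343925)*((6 + (307 - 1*(-34))) + 86825/(-461434)) = (-930 + 343925)*((6 + (307 + 34)) + 86825*(-1/461434)) = 342995*((6 + 341) - 86825/461434) = 342995*(347 - 86825/461434) = 342995*(160030773/461434) = 54889754985135/461434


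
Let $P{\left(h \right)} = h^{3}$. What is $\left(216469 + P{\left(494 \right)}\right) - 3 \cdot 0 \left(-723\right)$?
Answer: $120770253$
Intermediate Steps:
$\left(216469 + P{\left(494 \right)}\right) - 3 \cdot 0 \left(-723\right) = \left(216469 + 494^{3}\right) - 3 \cdot 0 \left(-723\right) = \left(216469 + 120553784\right) - 0 = 120770253 + 0 = 120770253$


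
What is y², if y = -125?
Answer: 15625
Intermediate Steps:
y² = (-125)² = 15625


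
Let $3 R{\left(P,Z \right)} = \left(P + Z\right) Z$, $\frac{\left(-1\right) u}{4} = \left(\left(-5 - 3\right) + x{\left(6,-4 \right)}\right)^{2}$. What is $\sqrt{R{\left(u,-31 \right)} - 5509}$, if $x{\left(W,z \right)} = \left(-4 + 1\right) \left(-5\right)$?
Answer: $\frac{i \sqrt{28470}}{3} \approx 56.244 i$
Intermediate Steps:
$x{\left(W,z \right)} = 15$ ($x{\left(W,z \right)} = \left(-3\right) \left(-5\right) = 15$)
$u = -196$ ($u = - 4 \left(\left(-5 - 3\right) + 15\right)^{2} = - 4 \left(-8 + 15\right)^{2} = - 4 \cdot 7^{2} = \left(-4\right) 49 = -196$)
$R{\left(P,Z \right)} = \frac{Z \left(P + Z\right)}{3}$ ($R{\left(P,Z \right)} = \frac{\left(P + Z\right) Z}{3} = \frac{Z \left(P + Z\right)}{3}$)
$\sqrt{R{\left(u,-31 \right)} - 5509} = \sqrt{\frac{1}{3} \left(-31\right) \left(-196 - 31\right) - 5509} = \sqrt{\frac{1}{3} \left(-31\right) \left(-227\right) - 5509} = \sqrt{\frac{7037}{3} - 5509} = \sqrt{- \frac{9490}{3}} = \frac{i \sqrt{28470}}{3}$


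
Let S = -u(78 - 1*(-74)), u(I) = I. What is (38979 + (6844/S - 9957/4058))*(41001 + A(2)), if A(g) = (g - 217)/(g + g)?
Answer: 61455640361773/38551 ≈ 1.5941e+9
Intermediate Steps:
S = -152 (S = -(78 - 1*(-74)) = -(78 + 74) = -1*152 = -152)
A(g) = (-217 + g)/(2*g) (A(g) = (-217 + g)/((2*g)) = (-217 + g)*(1/(2*g)) = (-217 + g)/(2*g))
(38979 + (6844/S - 9957/4058))*(41001 + A(2)) = (38979 + (6844/(-152) - 9957/4058))*(41001 + (1/2)*(-217 + 2)/2) = (38979 + (6844*(-1/152) - 9957*1/4058))*(41001 + (1/2)*(1/2)*(-215)) = (38979 + (-1711/38 - 9957/4058))*(41001 - 215/4) = (38979 - 1830401/38551)*(163789/4) = (1500849028/38551)*(163789/4) = 61455640361773/38551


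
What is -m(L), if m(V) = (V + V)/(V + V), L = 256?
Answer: -1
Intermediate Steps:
m(V) = 1 (m(V) = (2*V)/((2*V)) = (2*V)*(1/(2*V)) = 1)
-m(L) = -1*1 = -1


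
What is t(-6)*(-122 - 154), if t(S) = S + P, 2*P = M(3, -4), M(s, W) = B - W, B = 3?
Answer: 690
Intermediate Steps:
M(s, W) = 3 - W
P = 7/2 (P = (3 - 1*(-4))/2 = (3 + 4)/2 = (1/2)*7 = 7/2 ≈ 3.5000)
t(S) = 7/2 + S (t(S) = S + 7/2 = 7/2 + S)
t(-6)*(-122 - 154) = (7/2 - 6)*(-122 - 154) = -5/2*(-276) = 690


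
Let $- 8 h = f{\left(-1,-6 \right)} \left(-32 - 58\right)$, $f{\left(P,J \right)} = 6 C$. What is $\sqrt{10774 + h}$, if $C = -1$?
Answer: $\frac{7 \sqrt{874}}{2} \approx 103.47$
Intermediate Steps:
$f{\left(P,J \right)} = -6$ ($f{\left(P,J \right)} = 6 \left(-1\right) = -6$)
$h = - \frac{135}{2}$ ($h = - \frac{\left(-6\right) \left(-32 - 58\right)}{8} = - \frac{\left(-6\right) \left(-90\right)}{8} = \left(- \frac{1}{8}\right) 540 = - \frac{135}{2} \approx -67.5$)
$\sqrt{10774 + h} = \sqrt{10774 - \frac{135}{2}} = \sqrt{\frac{21413}{2}} = \frac{7 \sqrt{874}}{2}$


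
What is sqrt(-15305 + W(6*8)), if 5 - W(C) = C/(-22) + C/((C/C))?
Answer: 18*I*sqrt(5731)/11 ≈ 123.88*I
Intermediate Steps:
W(C) = 5 - 21*C/22 (W(C) = 5 - (C/(-22) + C/((C/C))) = 5 - (C*(-1/22) + C/1) = 5 - (-C/22 + C*1) = 5 - (-C/22 + C) = 5 - 21*C/22)
sqrt(-15305 + W(6*8)) = sqrt(-15305 + (5 - 63*8/11)) = sqrt(-15305 + (5 - 21/22*48)) = sqrt(-15305 + (5 - 504/11)) = sqrt(-15305 - 449/11) = sqrt(-168804/11) = 18*I*sqrt(5731)/11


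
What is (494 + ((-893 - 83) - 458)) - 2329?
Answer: -3269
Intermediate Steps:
(494 + ((-893 - 83) - 458)) - 2329 = (494 + (-976 - 458)) - 2329 = (494 - 1434) - 2329 = -940 - 2329 = -3269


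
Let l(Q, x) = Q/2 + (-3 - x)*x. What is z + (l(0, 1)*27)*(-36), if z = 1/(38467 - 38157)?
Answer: 1205281/310 ≈ 3888.0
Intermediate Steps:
z = 1/310 ≈ 0.0032258
l(Q, x) = Q/2 + x*(-3 - x)
z + (l(0, 1)*27)*(-36) = 1/310 + (((1/2)*0 - 1*1**2 - 3*1)*27)*(-36) = 1/310 + ((0 - 1*1 - 3)*27)*(-36) = 1/310 + ((0 - 1 - 3)*27)*(-36) = 1/310 - 4*27*(-36) = 1/310 - 108*(-36) = 1/310 + 3888 = 1205281/310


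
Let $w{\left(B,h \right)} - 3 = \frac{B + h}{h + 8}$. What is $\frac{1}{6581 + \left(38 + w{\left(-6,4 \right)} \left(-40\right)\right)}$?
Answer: $\frac{3}{19517} \approx 0.00015371$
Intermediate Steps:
$w{\left(B,h \right)} = 3 + \frac{B + h}{8 + h}$ ($w{\left(B,h \right)} = 3 + \frac{B + h}{h + 8} = 3 + \frac{B + h}{8 + h}$)
$\frac{1}{6581 + \left(38 + w{\left(-6,4 \right)} \left(-40\right)\right)} = \frac{1}{6581 + \left(38 + \frac{24 - 6 + 4 \cdot 4}{8 + 4} \left(-40\right)\right)} = \frac{1}{6581 + \left(38 + \frac{24 - 6 + 16}{12} \left(-40\right)\right)} = \frac{1}{6581 + \left(38 + \frac{1}{12} \cdot 34 \left(-40\right)\right)} = \frac{1}{6581 + \left(38 + \frac{17}{6} \left(-40\right)\right)} = \frac{1}{6581 + \left(38 - \frac{340}{3}\right)} = \frac{1}{6581 - \frac{226}{3}} = \frac{1}{\frac{19517}{3}} = \frac{3}{19517}$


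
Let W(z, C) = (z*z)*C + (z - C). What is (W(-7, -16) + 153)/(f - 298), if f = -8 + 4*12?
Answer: 311/129 ≈ 2.4109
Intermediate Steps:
f = 40 (f = -8 + 48 = 40)
W(z, C) = z - C + C*z² (W(z, C) = z²*C + (z - C) = C*z² + (z - C) = z - C + C*z²)
(W(-7, -16) + 153)/(f - 298) = ((-7 - 1*(-16) - 16*(-7)²) + 153)/(40 - 298) = ((-7 + 16 - 16*49) + 153)/(-258) = ((-7 + 16 - 784) + 153)*(-1/258) = (-775 + 153)*(-1/258) = -622*(-1/258) = 311/129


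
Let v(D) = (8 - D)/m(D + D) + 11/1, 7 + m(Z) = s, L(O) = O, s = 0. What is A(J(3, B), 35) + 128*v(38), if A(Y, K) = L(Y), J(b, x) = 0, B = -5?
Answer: 13696/7 ≈ 1956.6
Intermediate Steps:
m(Z) = -7 (m(Z) = -7 + 0 = -7)
A(Y, K) = Y
v(D) = 69/7 + D/7 (v(D) = (8 - D)/(-7) + 11/1 = (8 - D)*(-⅐) + 11*1 = (-8/7 + D/7) + 11 = 69/7 + D/7)
A(J(3, B), 35) + 128*v(38) = 0 + 128*(69/7 + (⅐)*38) = 0 + 128*(69/7 + 38/7) = 0 + 128*(107/7) = 0 + 13696/7 = 13696/7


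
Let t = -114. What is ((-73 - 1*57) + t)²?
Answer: 59536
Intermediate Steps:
((-73 - 1*57) + t)² = ((-73 - 1*57) - 114)² = ((-73 - 57) - 114)² = (-130 - 114)² = (-244)² = 59536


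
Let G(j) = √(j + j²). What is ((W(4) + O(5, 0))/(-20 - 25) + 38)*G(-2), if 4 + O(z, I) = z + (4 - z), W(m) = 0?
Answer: 38*√2 ≈ 53.740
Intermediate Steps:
O(z, I) = 0 (O(z, I) = -4 + (z + (4 - z)) = -4 + 4 = 0)
((W(4) + O(5, 0))/(-20 - 25) + 38)*G(-2) = ((0 + 0)/(-20 - 25) + 38)*√(-2*(1 - 2)) = (0/(-45) + 38)*√(-2*(-1)) = (0*(-1/45) + 38)*√2 = (0 + 38)*√2 = 38*√2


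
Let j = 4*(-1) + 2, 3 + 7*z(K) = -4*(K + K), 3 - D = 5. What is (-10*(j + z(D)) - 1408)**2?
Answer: 96943716/49 ≈ 1.9784e+6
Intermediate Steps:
D = -2 (D = 3 - 1*5 = 3 - 5 = -2)
z(K) = -3/7 - 8*K/7 (z(K) = -3/7 + (-4*(K + K))/7 = -3/7 + (-8*K)/7 = -3/7 - 8*K/7)
j = -2 (j = -4 + 2 = -2)
(-10*(j + z(D)) - 1408)**2 = (-10*(-2 + (-3/7 - 8/7*(-2))) - 1408)**2 = (-10*(-2 + (-3/7 + 16/7)) - 1408)**2 = (-10*(-2 + 13/7) - 1408)**2 = (-10*(-1/7) - 1408)**2 = (10/7 - 1408)**2 = (-9846/7)**2 = 96943716/49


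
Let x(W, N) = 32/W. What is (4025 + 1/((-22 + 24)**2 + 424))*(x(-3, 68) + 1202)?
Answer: 3078466687/642 ≈ 4.7951e+6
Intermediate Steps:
(4025 + 1/((-22 + 24)**2 + 424))*(x(-3, 68) + 1202) = (4025 + 1/((-22 + 24)**2 + 424))*(32/(-3) + 1202) = (4025 + 1/(2**2 + 424))*(32*(-1/3) + 1202) = (4025 + 1/(4 + 424))*(-32/3 + 1202) = (4025 + 1/428)*(3574/3) = (1722701/428)*(3574/3) = 3078466687/642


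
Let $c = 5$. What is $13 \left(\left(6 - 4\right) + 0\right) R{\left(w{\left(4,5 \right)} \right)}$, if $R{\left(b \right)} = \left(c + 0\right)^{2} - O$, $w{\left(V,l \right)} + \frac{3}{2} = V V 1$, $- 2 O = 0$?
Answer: $650$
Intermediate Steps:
$O = 0$ ($O = \left(- \frac{1}{2}\right) 0 = 0$)
$w{\left(V,l \right)} = - \frac{3}{2} + V^{2}$ ($w{\left(V,l \right)} = - \frac{3}{2} + V V 1 = - \frac{3}{2} + V^{2} \cdot 1 = - \frac{3}{2} + V^{2}$)
$R{\left(b \right)} = 25$ ($R{\left(b \right)} = \left(5 + 0\right)^{2} - 0 = 5^{2} + 0 = 25 + 0 = 25$)
$13 \left(\left(6 - 4\right) + 0\right) R{\left(w{\left(4,5 \right)} \right)} = 13 \left(\left(6 - 4\right) + 0\right) 25 = 13 \left(2 + 0\right) 25 = 13 \cdot 2 \cdot 25 = 26 \cdot 25 = 650$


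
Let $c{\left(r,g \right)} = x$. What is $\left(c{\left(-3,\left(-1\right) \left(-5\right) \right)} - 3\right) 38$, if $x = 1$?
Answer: $-76$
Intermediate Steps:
$c{\left(r,g \right)} = 1$
$\left(c{\left(-3,\left(-1\right) \left(-5\right) \right)} - 3\right) 38 = \left(1 - 3\right) 38 = \left(-2\right) 38 = -76$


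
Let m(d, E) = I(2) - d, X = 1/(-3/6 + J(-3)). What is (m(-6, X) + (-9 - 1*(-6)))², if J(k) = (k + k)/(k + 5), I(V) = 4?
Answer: 49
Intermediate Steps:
J(k) = 2*k/(5 + k) (J(k) = (2*k)/(5 + k) = 2*k/(5 + k))
X = -2/7 (X = 1/(-3/6 + 2*(-3)/(5 - 3)) = 1/(-3*⅙ + 2*(-3)/2) = 1/(-½ + 2*(-3)*(½)) = 1/(-½ - 3) = 1/(-7/2) = -2/7 ≈ -0.28571)
m(d, E) = 4 - d
(m(-6, X) + (-9 - 1*(-6)))² = ((4 - 1*(-6)) + (-9 - 1*(-6)))² = ((4 + 6) + (-9 + 6))² = (10 - 3)² = 7² = 49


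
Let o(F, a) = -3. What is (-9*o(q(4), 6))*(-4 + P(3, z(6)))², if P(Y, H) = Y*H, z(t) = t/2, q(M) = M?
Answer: 675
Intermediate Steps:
z(t) = t/2 (z(t) = t*(½) = t/2)
P(Y, H) = H*Y
(-9*o(q(4), 6))*(-4 + P(3, z(6)))² = (-9*(-3))*(-4 + ((½)*6)*3)² = 27*(-4 + 3*3)² = 27*(-4 + 9)² = 27*5² = 27*25 = 675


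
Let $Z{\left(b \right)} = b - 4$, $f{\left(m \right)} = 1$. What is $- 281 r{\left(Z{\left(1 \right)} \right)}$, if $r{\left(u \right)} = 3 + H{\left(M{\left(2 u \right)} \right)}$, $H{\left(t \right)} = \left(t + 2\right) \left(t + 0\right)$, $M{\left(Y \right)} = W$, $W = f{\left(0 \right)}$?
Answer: $-1686$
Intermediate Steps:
$W = 1$
$Z{\left(b \right)} = -4 + b$ ($Z{\left(b \right)} = b - 4 = -4 + b$)
$M{\left(Y \right)} = 1$
$H{\left(t \right)} = t \left(2 + t\right)$ ($H{\left(t \right)} = \left(2 + t\right) t = t \left(2 + t\right)$)
$r{\left(u \right)} = 6$ ($r{\left(u \right)} = 3 + 1 \left(2 + 1\right) = 3 + 1 \cdot 3 = 3 + 3 = 6$)
$- 281 r{\left(Z{\left(1 \right)} \right)} = \left(-281\right) 6 = -1686$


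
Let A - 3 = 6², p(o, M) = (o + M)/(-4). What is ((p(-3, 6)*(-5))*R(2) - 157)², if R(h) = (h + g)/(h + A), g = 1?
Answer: 660644209/26896 ≈ 24563.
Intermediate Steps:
p(o, M) = -M/4 - o/4 (p(o, M) = (M + o)*(-¼) = -M/4 - o/4)
A = 39 (A = 3 + 6² = 3 + 36 = 39)
R(h) = (1 + h)/(39 + h) (R(h) = (h + 1)/(h + 39) = (1 + h)/(39 + h))
((p(-3, 6)*(-5))*R(2) - 157)² = (((-¼*6 - ¼*(-3))*(-5))*((1 + 2)/(39 + 2)) - 157)² = (((-3/2 + ¾)*(-5))*(3/41) - 157)² = ((-¾*(-5))*((1/41)*3) - 157)² = ((15/4)*(3/41) - 157)² = (45/164 - 157)² = (-25703/164)² = 660644209/26896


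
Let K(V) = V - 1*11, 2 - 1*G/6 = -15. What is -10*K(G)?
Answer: -910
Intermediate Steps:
G = 102 (G = 12 - 6*(-15) = 12 + 90 = 102)
K(V) = -11 + V (K(V) = V - 11 = -11 + V)
-10*K(G) = -10*(-11 + 102) = -10*91 = -910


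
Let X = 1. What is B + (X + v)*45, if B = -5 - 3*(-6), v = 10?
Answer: 508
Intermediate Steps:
B = 13 (B = -5 + 18 = 13)
B + (X + v)*45 = 13 + (1 + 10)*45 = 13 + 11*45 = 13 + 495 = 508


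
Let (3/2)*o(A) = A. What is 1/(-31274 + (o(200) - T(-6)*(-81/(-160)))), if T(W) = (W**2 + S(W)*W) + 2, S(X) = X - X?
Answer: -240/7478377 ≈ -3.2093e-5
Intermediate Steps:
S(X) = 0
o(A) = 2*A/3
T(W) = 2 + W**2 (T(W) = (W**2 + 0*W) + 2 = (W**2 + 0) + 2 = W**2 + 2 = 2 + W**2)
1/(-31274 + (o(200) - T(-6)*(-81/(-160)))) = 1/(-31274 + ((2/3)*200 - (2 + (-6)**2)*(-81/(-160)))) = 1/(-31274 + (400/3 - (2 + 36)*(-81*(-1/160)))) = 1/(-31274 + (400/3 - 38*81/160)) = 1/(-31274 + (400/3 - 1*1539/80)) = 1/(-31274 + (400/3 - 1539/80)) = 1/(-31274 + 27383/240) = 1/(-7478377/240) = -240/7478377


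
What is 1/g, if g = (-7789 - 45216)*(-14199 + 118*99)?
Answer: 1/133413585 ≈ 7.4955e-9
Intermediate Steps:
g = 133413585 (g = -53005*(-14199 + 11682) = -53005*(-2517) = 133413585)
1/g = 1/133413585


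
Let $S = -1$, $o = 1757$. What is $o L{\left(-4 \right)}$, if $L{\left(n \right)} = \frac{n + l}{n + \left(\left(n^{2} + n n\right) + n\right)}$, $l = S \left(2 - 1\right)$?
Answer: $- \frac{8785}{24} \approx -366.04$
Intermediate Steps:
$l = -1$ ($l = - (2 - 1) = \left(-1\right) 1 = -1$)
$L{\left(n \right)} = \frac{-1 + n}{2 n + 2 n^{2}}$ ($L{\left(n \right)} = \frac{n - 1}{n + \left(\left(n^{2} + n n\right) + n\right)} = \frac{-1 + n}{n + \left(\left(n^{2} + n^{2}\right) + n\right)} = \frac{-1 + n}{n + \left(2 n^{2} + n\right)} = \frac{-1 + n}{n + \left(n + 2 n^{2}\right)} = \frac{-1 + n}{2 n + 2 n^{2}}$)
$o L{\left(-4 \right)} = 1757 \frac{-1 - 4}{2 \left(-4\right) \left(1 - 4\right)} = 1757 \cdot \frac{1}{2} \left(- \frac{1}{4}\right) \frac{1}{-3} \left(-5\right) = 1757 \cdot \frac{1}{2} \left(- \frac{1}{4}\right) \left(- \frac{1}{3}\right) \left(-5\right) = 1757 \left(- \frac{5}{24}\right) = - \frac{8785}{24}$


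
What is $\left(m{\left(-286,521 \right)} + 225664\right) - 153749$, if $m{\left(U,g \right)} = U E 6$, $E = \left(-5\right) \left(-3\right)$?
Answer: $46175$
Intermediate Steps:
$E = 15$
$m{\left(U,g \right)} = 90 U$ ($m{\left(U,g \right)} = U 15 \cdot 6 = 15 U 6 = 90 U$)
$\left(m{\left(-286,521 \right)} + 225664\right) - 153749 = \left(90 \left(-286\right) + 225664\right) - 153749 = \left(-25740 + 225664\right) - 153749 = 199924 - 153749 = 46175$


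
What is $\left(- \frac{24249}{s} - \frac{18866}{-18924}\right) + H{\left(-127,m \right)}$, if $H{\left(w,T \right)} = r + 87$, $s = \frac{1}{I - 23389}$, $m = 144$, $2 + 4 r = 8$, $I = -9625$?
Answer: $\frac{3787433158676}{4731} \approx 8.0056 \cdot 10^{8}$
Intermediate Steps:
$r = \frac{3}{2}$ ($r = - \frac{1}{2} + \frac{1}{4} \cdot 8 = - \frac{1}{2} + 2 = \frac{3}{2} \approx 1.5$)
$s = - \frac{1}{33014}$ ($s = \frac{1}{-9625 - 23389} = \frac{1}{-33014} = - \frac{1}{33014} \approx -3.029 \cdot 10^{-5}$)
$H{\left(w,T \right)} = \frac{177}{2}$ ($H{\left(w,T \right)} = \frac{3}{2} + 87 = \frac{177}{2}$)
$\left(- \frac{24249}{s} - \frac{18866}{-18924}\right) + H{\left(-127,m \right)} = \left(- \frac{24249}{- \frac{1}{33014}} - \frac{18866}{-18924}\right) + \frac{177}{2} = \left(\left(-24249\right) \left(-33014\right) - - \frac{9433}{9462}\right) + \frac{177}{2} = \left(800556486 + \frac{9433}{9462}\right) + \frac{177}{2} = \frac{7574865479965}{9462} + \frac{177}{2} = \frac{3787433158676}{4731}$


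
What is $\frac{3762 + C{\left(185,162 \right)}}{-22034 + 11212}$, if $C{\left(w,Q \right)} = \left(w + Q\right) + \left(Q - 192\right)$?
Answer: $- \frac{4079}{10822} \approx -0.37692$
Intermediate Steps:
$C{\left(w,Q \right)} = -192 + w + 2 Q$ ($C{\left(w,Q \right)} = \left(Q + w\right) + \left(-192 + Q\right) = -192 + w + 2 Q$)
$\frac{3762 + C{\left(185,162 \right)}}{-22034 + 11212} = \frac{3762 + \left(-192 + 185 + 2 \cdot 162\right)}{-22034 + 11212} = \frac{3762 + \left(-192 + 185 + 324\right)}{-10822} = \left(3762 + 317\right) \left(- \frac{1}{10822}\right) = 4079 \left(- \frac{1}{10822}\right) = - \frac{4079}{10822}$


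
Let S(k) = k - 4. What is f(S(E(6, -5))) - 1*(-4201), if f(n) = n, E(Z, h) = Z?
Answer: 4203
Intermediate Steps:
S(k) = -4 + k
f(S(E(6, -5))) - 1*(-4201) = (-4 + 6) - 1*(-4201) = 2 + 4201 = 4203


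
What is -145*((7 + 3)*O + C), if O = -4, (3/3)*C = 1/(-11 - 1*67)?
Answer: 452545/78 ≈ 5801.9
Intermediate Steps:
C = -1/78 (C = 1/(-11 - 1*67) = 1/(-11 - 67) = 1/(-78) = -1/78 ≈ -0.012821)
-145*((7 + 3)*O + C) = -145*((7 + 3)*(-4) - 1/78) = -145*(10*(-4) - 1/78) = -145*(-40 - 1/78) = -145*(-3121/78) = 452545/78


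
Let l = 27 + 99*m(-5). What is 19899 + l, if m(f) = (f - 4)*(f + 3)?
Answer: 21708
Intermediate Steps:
m(f) = (-4 + f)*(3 + f)
l = 1809 (l = 27 + 99*(-12 + (-5)² - 1*(-5)) = 27 + 99*(-12 + 25 + 5) = 27 + 99*18 = 27 + 1782 = 1809)
19899 + l = 19899 + 1809 = 21708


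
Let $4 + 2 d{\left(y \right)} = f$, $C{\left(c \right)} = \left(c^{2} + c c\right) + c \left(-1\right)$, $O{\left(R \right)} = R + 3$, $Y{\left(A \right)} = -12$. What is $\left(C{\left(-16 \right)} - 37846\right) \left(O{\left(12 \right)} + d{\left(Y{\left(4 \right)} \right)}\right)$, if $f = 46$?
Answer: $-1343448$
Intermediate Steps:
$O{\left(R \right)} = 3 + R$
$C{\left(c \right)} = - c + 2 c^{2}$ ($C{\left(c \right)} = \left(c^{2} + c^{2}\right) - c = 2 c^{2} - c = - c + 2 c^{2}$)
$d{\left(y \right)} = 21$ ($d{\left(y \right)} = -2 + \frac{1}{2} \cdot 46 = -2 + 23 = 21$)
$\left(C{\left(-16 \right)} - 37846\right) \left(O{\left(12 \right)} + d{\left(Y{\left(4 \right)} \right)}\right) = \left(- 16 \left(-1 + 2 \left(-16\right)\right) - 37846\right) \left(\left(3 + 12\right) + 21\right) = \left(- 16 \left(-1 - 32\right) - 37846\right) \left(15 + 21\right) = \left(\left(-16\right) \left(-33\right) - 37846\right) 36 = \left(528 - 37846\right) 36 = \left(-37318\right) 36 = -1343448$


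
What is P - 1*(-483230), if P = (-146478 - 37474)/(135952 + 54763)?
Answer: 92159025498/190715 ≈ 4.8323e+5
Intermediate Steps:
P = -183952/190715 ≈ -0.96454
P - 1*(-483230) = -183952/190715 - 1*(-483230) = -183952/190715 + 483230 = 92159025498/190715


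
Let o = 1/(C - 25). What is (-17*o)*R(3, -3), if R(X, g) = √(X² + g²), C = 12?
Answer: 51*√2/13 ≈ 5.5481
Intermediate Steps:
o = -1/13 (o = 1/(12 - 25) = 1/(-13) = -1/13 ≈ -0.076923)
(-17*o)*R(3, -3) = (-17*(-1/13))*√(3² + (-3)²) = 17*√(9 + 9)/13 = 17*√18/13 = 17*(3*√2)/13 = 51*√2/13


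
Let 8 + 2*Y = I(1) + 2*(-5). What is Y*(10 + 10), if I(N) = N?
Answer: -170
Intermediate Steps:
Y = -17/2 (Y = -4 + (1 + 2*(-5))/2 = -4 + (1 - 10)/2 = -4 + (½)*(-9) = -4 - 9/2 = -17/2 ≈ -8.5000)
Y*(10 + 10) = -17*(10 + 10)/2 = -17/2*20 = -170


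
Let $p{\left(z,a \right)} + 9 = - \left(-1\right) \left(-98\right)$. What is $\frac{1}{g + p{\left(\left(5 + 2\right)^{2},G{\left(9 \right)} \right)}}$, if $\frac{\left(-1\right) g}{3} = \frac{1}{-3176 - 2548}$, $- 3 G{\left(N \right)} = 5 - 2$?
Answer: $- \frac{1908}{204155} \approx -0.0093458$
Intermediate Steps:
$G{\left(N \right)} = -1$ ($G{\left(N \right)} = - \frac{5 - 2}{3} = \left(- \frac{1}{3}\right) 3 = -1$)
$p{\left(z,a \right)} = -107$ ($p{\left(z,a \right)} = -9 - \left(-1\right) \left(-98\right) = -9 - 98 = -107$)
$g = \frac{1}{1908}$ ($g = - \frac{3}{-3176 - 2548} = - \frac{3}{-5724} = \left(-3\right) \left(- \frac{1}{5724}\right) = \frac{1}{1908} \approx 0.00052411$)
$\frac{1}{g + p{\left(\left(5 + 2\right)^{2},G{\left(9 \right)} \right)}} = \frac{1}{\frac{1}{1908} - 107} = \frac{1}{- \frac{204155}{1908}} = - \frac{1908}{204155}$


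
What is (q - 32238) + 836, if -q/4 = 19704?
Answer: -110218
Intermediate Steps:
q = -78816 (q = -4*19704 = -78816)
(q - 32238) + 836 = (-78816 - 32238) + 836 = -111054 + 836 = -110218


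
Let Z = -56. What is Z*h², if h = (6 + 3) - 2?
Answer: -2744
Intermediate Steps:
h = 7 (h = 9 - 2 = 7)
Z*h² = -56*7² = -56*49 = -2744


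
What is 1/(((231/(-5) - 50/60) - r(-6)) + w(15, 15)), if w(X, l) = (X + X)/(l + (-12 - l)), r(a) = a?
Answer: -15/653 ≈ -0.022971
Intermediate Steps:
w(X, l) = -X/6 (w(X, l) = (2*X)/(-12) = (2*X)*(-1/12) = -X/6)
1/(((231/(-5) - 50/60) - r(-6)) + w(15, 15)) = 1/(((231/(-5) - 50/60) - 1*(-6)) - ⅙*15) = 1/(((231*(-⅕) - 50*1/60) + 6) - 5/2) = 1/(((-231/5 - ⅚) + 6) - 5/2) = 1/((-1411/30 + 6) - 5/2) = 1/(-1231/30 - 5/2) = 1/(-653/15) = -15/653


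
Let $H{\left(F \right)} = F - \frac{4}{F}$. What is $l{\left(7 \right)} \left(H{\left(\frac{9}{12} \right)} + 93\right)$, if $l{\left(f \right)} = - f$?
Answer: $- \frac{7427}{12} \approx -618.92$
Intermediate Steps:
$l{\left(7 \right)} \left(H{\left(\frac{9}{12} \right)} + 93\right) = \left(-1\right) 7 \left(\left(\frac{9}{12} - \frac{4}{9 \cdot \frac{1}{12}}\right) + 93\right) = - 7 \left(\left(9 \cdot \frac{1}{12} - \frac{4}{9 \cdot \frac{1}{12}}\right) + 93\right) = - 7 \left(\left(\frac{3}{4} - \frac{4}{\frac{3}{4}}\right) + 93\right) = - 7 \left(\left(\frac{3}{4} - \frac{16}{3}\right) + 93\right) = - 7 \left(- \frac{55}{12} + 93\right) = \left(-7\right) \frac{1061}{12} = - \frac{7427}{12}$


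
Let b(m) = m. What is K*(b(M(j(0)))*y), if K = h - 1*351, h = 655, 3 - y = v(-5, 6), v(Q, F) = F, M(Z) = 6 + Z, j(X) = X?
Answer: -5472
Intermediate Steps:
y = -3 (y = 3 - 1*6 = 3 - 6 = -3)
K = 304 (K = 655 - 1*351 = 655 - 351 = 304)
K*(b(M(j(0)))*y) = 304*((6 + 0)*(-3)) = 304*(6*(-3)) = 304*(-18) = -5472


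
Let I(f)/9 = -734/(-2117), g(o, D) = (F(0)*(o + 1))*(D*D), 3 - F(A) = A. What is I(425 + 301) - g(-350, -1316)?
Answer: 3838657098750/2117 ≈ 1.8133e+9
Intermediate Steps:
F(A) = 3 - A
g(o, D) = D²*(3 + 3*o) (g(o, D) = ((3 - 1*0)*(o + 1))*(D*D) = ((3 + 0)*(1 + o))*D² = (3*(1 + o))*D² = (3 + 3*o)*D² = D²*(3 + 3*o))
I(f) = 6606/2117 (I(f) = 9*(-734/(-2117)) = 9*(-734*(-1/2117)) = 9*(734/2117) = 6606/2117)
I(425 + 301) - g(-350, -1316) = 6606/2117 - 3*(-1316)²*(1 - 350) = 6606/2117 - 3*1731856*(-349) = 6606/2117 - 1*(-1813253232) = 6606/2117 + 1813253232 = 3838657098750/2117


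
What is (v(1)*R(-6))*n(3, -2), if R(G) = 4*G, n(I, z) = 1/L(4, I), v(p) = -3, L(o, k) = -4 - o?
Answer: -9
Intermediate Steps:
n(I, z) = -⅛ (n(I, z) = 1/(-4 - 1*4) = 1/(-4 - 4) = 1/(-8) = -⅛)
(v(1)*R(-6))*n(3, -2) = -12*(-6)*(-⅛) = -3*(-24)*(-⅛) = 72*(-⅛) = -9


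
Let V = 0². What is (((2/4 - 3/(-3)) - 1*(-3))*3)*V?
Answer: 0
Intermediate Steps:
V = 0
(((2/4 - 3/(-3)) - 1*(-3))*3)*V = (((2/4 - 3/(-3)) - 1*(-3))*3)*0 = (((2*(¼) - 3*(-⅓)) + 3)*3)*0 = (((½ + 1) + 3)*3)*0 = ((3/2 + 3)*3)*0 = ((9/2)*3)*0 = (27/2)*0 = 0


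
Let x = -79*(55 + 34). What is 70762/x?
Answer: -70762/7031 ≈ -10.064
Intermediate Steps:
x = -7031 (x = -79*89 = -7031)
70762/x = 70762/(-7031) = 70762*(-1/7031) = -70762/7031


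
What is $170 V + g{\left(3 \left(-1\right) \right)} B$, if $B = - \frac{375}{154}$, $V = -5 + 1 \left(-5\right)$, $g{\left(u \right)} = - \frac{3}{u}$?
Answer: $- \frac{262175}{154} \approx -1702.4$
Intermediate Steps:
$V = -10$ ($V = -5 - 5 = -10$)
$B = - \frac{375}{154}$ ($B = \left(-375\right) \frac{1}{154} = - \frac{375}{154} \approx -2.4351$)
$170 V + g{\left(3 \left(-1\right) \right)} B = 170 \left(-10\right) + - \frac{3}{3 \left(-1\right)} \left(- \frac{375}{154}\right) = -1700 + - \frac{3}{-3} \left(- \frac{375}{154}\right) = -1700 + \left(-3\right) \left(- \frac{1}{3}\right) \left(- \frac{375}{154}\right) = -1700 + 1 \left(- \frac{375}{154}\right) = -1700 - \frac{375}{154} = - \frac{262175}{154}$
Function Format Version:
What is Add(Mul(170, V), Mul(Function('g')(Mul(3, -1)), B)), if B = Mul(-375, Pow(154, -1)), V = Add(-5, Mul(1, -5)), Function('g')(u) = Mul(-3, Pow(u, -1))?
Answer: Rational(-262175, 154) ≈ -1702.4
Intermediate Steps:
V = -10 (V = Add(-5, -5) = -10)
B = Rational(-375, 154) (B = Mul(-375, Rational(1, 154)) = Rational(-375, 154) ≈ -2.4351)
Add(Mul(170, V), Mul(Function('g')(Mul(3, -1)), B)) = Add(Mul(170, -10), Mul(Mul(-3, Pow(Mul(3, -1), -1)), Rational(-375, 154))) = Add(-1700, Mul(Mul(-3, Pow(-3, -1)), Rational(-375, 154))) = Add(-1700, Mul(Mul(-3, Rational(-1, 3)), Rational(-375, 154))) = Add(-1700, Mul(1, Rational(-375, 154))) = Add(-1700, Rational(-375, 154)) = Rational(-262175, 154)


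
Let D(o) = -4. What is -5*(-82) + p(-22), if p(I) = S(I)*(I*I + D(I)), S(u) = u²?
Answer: 232730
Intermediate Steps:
p(I) = I²*(-4 + I²) (p(I) = I²*(I*I - 4) = I²*(I² - 4) = I²*(-4 + I²))
-5*(-82) + p(-22) = -5*(-82) + (-22)²*(-4 + (-22)²) = 410 + 484*(-4 + 484) = 410 + 484*480 = 410 + 232320 = 232730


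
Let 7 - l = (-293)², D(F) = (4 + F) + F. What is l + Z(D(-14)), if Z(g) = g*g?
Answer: -85266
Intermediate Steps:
D(F) = 4 + 2*F
l = -85842 (l = 7 - 1*(-293)² = 7 - 1*85849 = 7 - 85849 = -85842)
Z(g) = g²
l + Z(D(-14)) = -85842 + (4 + 2*(-14))² = -85842 + (4 - 28)² = -85842 + (-24)² = -85842 + 576 = -85266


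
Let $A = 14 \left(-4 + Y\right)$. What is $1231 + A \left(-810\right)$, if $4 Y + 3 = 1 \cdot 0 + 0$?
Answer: $55096$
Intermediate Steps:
$Y = - \frac{3}{4}$ ($Y = - \frac{3}{4} + \frac{1 \cdot 0 + 0}{4} = - \frac{3}{4} + \frac{0 + 0}{4} = - \frac{3}{4} + \frac{1}{4} \cdot 0 = - \frac{3}{4} + 0 = - \frac{3}{4} \approx -0.75$)
$A = - \frac{133}{2}$ ($A = 14 \left(-4 - \frac{3}{4}\right) = 14 \left(- \frac{19}{4}\right) = - \frac{133}{2} \approx -66.5$)
$1231 + A \left(-810\right) = 1231 - -53865 = 1231 + 53865 = 55096$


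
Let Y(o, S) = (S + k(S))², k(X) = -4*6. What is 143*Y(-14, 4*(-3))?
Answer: 185328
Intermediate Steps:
k(X) = -24
Y(o, S) = (-24 + S)² (Y(o, S) = (S - 24)² = (-24 + S)²)
143*Y(-14, 4*(-3)) = 143*(-24 + 4*(-3))² = 143*(-24 - 12)² = 143*(-36)² = 143*1296 = 185328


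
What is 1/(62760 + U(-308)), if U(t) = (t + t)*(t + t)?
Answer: 1/442216 ≈ 2.2613e-6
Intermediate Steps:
U(t) = 4*t² (U(t) = (2*t)*(2*t) = 4*t²)
1/(62760 + U(-308)) = 1/(62760 + 4*(-308)²) = 1/(62760 + 4*94864) = 1/(62760 + 379456) = 1/442216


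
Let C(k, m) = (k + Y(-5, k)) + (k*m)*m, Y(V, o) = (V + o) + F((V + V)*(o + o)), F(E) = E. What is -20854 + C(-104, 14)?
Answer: -39371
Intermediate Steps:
Y(V, o) = V + o + 4*V*o (Y(V, o) = (V + o) + (V + V)*(o + o) = (V + o) + (2*V)*(2*o) = (V + o) + 4*V*o = V + o + 4*V*o)
C(k, m) = -5 - 18*k + k*m² (C(k, m) = (k + (-5 + k + 4*(-5)*k)) + (k*m)*m = (k + (-5 + k - 20*k)) + k*m² = (k + (-5 - 19*k)) + k*m² = (-5 - 18*k) + k*m² = -5 - 18*k + k*m²)
-20854 + C(-104, 14) = -20854 + (-5 - 18*(-104) - 104*14²) = -20854 + (-5 + 1872 - 104*196) = -20854 + (-5 + 1872 - 20384) = -20854 - 18517 = -39371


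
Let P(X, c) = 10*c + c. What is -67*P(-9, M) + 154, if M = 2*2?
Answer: -2794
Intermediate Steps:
M = 4
P(X, c) = 11*c
-67*P(-9, M) + 154 = -737*4 + 154 = -67*44 + 154 = -2948 + 154 = -2794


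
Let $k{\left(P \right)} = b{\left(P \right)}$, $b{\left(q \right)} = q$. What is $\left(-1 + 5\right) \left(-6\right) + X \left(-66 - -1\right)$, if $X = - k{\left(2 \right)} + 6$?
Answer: $-284$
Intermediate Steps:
$k{\left(P \right)} = P$
$X = 4$ ($X = \left(-1\right) 2 + 6 = -2 + 6 = 4$)
$\left(-1 + 5\right) \left(-6\right) + X \left(-66 - -1\right) = \left(-1 + 5\right) \left(-6\right) + 4 \left(-66 - -1\right) = 4 \left(-6\right) + 4 \left(-66 + 1\right) = -24 + 4 \left(-65\right) = -24 - 260 = -284$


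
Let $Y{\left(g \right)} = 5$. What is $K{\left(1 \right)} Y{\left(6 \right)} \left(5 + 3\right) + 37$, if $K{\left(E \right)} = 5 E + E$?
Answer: $277$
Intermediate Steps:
$K{\left(E \right)} = 6 E$
$K{\left(1 \right)} Y{\left(6 \right)} \left(5 + 3\right) + 37 = 6 \cdot 1 \cdot 5 \left(5 + 3\right) + 37 = 6 \cdot 5 \cdot 8 + 37 = 6 \cdot 40 + 37 = 240 + 37 = 277$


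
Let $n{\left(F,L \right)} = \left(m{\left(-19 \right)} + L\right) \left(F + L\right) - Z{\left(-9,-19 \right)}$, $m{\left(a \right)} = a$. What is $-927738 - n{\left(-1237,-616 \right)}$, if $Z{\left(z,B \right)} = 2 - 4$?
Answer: $-2104395$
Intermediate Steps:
$Z{\left(z,B \right)} = -2$ ($Z{\left(z,B \right)} = 2 - 4 = -2$)
$n{\left(F,L \right)} = 2 + \left(-19 + L\right) \left(F + L\right)$ ($n{\left(F,L \right)} = \left(-19 + L\right) \left(F + L\right) - -2 = \left(-19 + L\right) \left(F + L\right) + 2 = 2 + \left(-19 + L\right) \left(F + L\right)$)
$-927738 - n{\left(-1237,-616 \right)} = -927738 - \left(2 + \left(-616\right)^{2} - -23503 - -11704 - -761992\right) = -927738 - \left(2 + 379456 + 23503 + 11704 + 761992\right) = -927738 - 1176657 = -2104395$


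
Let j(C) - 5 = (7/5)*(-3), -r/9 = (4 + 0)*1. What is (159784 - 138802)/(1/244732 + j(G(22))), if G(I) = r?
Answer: 8558278040/326311 ≈ 26227.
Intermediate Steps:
r = -36 (r = -9*(4 + 0) = -36 ≈ -36.000)
G(I) = -36
j(C) = ⅘ (j(C) = 5 + (7/5)*(-3) = 5 - 21/5 = ⅘)
(159784 - 138802)/(1/244732 + j(G(22))) = (159784 - 138802)/(1/244732 + ⅘) = 20982/(1/244732 + ⅘) = 20982/(978933/1223660) = 20982*(1223660/978933) = 8558278040/326311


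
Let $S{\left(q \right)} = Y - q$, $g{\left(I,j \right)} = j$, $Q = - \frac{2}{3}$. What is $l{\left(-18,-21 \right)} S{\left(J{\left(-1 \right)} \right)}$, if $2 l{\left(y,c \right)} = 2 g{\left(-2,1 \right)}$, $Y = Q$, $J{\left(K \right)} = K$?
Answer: $\frac{1}{3} \approx 0.33333$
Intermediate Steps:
$Q = - \frac{2}{3}$ ($Q = \left(-2\right) \frac{1}{3} = - \frac{2}{3} \approx -0.66667$)
$Y = - \frac{2}{3} \approx -0.66667$
$S{\left(q \right)} = - \frac{2}{3} - q$
$l{\left(y,c \right)} = 1$ ($l{\left(y,c \right)} = \frac{2 \cdot 1}{2} = \frac{1}{2} \cdot 2 = 1$)
$l{\left(-18,-21 \right)} S{\left(J{\left(-1 \right)} \right)} = 1 \left(- \frac{2}{3} - -1\right) = 1 \left(- \frac{2}{3} + 1\right) = 1 \cdot \frac{1}{3} = \frac{1}{3}$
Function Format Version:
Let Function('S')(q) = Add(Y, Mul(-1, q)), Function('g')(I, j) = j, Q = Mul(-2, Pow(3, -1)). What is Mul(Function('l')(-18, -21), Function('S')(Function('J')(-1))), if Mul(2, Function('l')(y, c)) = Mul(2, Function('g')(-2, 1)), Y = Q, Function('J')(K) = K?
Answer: Rational(1, 3) ≈ 0.33333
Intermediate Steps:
Q = Rational(-2, 3) (Q = Mul(-2, Rational(1, 3)) = Rational(-2, 3) ≈ -0.66667)
Y = Rational(-2, 3) ≈ -0.66667
Function('S')(q) = Add(Rational(-2, 3), Mul(-1, q))
Function('l')(y, c) = 1 (Function('l')(y, c) = Mul(Rational(1, 2), Mul(2, 1)) = Mul(Rational(1, 2), 2) = 1)
Mul(Function('l')(-18, -21), Function('S')(Function('J')(-1))) = Mul(1, Add(Rational(-2, 3), Mul(-1, -1))) = Mul(1, Add(Rational(-2, 3), 1)) = Mul(1, Rational(1, 3)) = Rational(1, 3)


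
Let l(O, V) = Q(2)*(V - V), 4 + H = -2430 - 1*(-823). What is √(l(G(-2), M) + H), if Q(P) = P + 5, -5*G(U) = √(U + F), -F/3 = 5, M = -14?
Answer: 3*I*√179 ≈ 40.137*I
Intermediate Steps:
F = -15 (F = -3*5 = -15)
H = -1611 (H = -4 + (-2430 - 1*(-823)) = -4 + (-2430 + 823) = -4 - 1607 = -1611)
G(U) = -√(-15 + U)/5 (G(U) = -√(U - 15)/5 = -√(-15 + U)/5)
Q(P) = 5 + P
l(O, V) = 0 (l(O, V) = (5 + 2)*(V - V) = 7*0 = 0)
√(l(G(-2), M) + H) = √(0 - 1611) = √(-1611) = 3*I*√179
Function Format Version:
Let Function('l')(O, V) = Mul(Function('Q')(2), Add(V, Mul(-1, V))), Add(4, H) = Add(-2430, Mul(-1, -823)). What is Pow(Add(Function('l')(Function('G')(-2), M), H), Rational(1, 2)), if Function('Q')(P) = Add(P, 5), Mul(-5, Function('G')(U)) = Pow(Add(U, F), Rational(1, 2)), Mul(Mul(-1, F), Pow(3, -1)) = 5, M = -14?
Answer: Mul(3, I, Pow(179, Rational(1, 2))) ≈ Mul(40.137, I)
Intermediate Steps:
F = -15 (F = Mul(-3, 5) = -15)
H = -1611 (H = Add(-4, Add(-2430, Mul(-1, -823))) = Add(-4, Add(-2430, 823)) = Add(-4, -1607) = -1611)
Function('G')(U) = Mul(Rational(-1, 5), Pow(Add(-15, U), Rational(1, 2))) (Function('G')(U) = Mul(Rational(-1, 5), Pow(Add(U, -15), Rational(1, 2))) = Mul(Rational(-1, 5), Pow(Add(-15, U), Rational(1, 2))))
Function('Q')(P) = Add(5, P)
Function('l')(O, V) = 0 (Function('l')(O, V) = Mul(Add(5, 2), Add(V, Mul(-1, V))) = Mul(7, 0) = 0)
Pow(Add(Function('l')(Function('G')(-2), M), H), Rational(1, 2)) = Pow(Add(0, -1611), Rational(1, 2)) = Pow(-1611, Rational(1, 2)) = Mul(3, I, Pow(179, Rational(1, 2)))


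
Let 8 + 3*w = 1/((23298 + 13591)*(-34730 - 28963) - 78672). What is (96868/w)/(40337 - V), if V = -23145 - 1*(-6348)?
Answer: -341408807829198/536979555066031 ≈ -0.63579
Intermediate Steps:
V = -16797 (V = -23145 + 6348 = -16797)
w = -18797197993/7048949247 (w = -8/3 + 1/(3*((23298 + 13591)*(-34730 - 28963) - 78672)) = -8/3 + 1/(3*(36889*(-63693) - 78672)) = -8/3 + 1/(3*(-2349571077 - 78672)) = -8/3 + (1/3)/(-2349649749) = -8/3 + (1/3)*(-1/2349649749) = -8/3 - 1/7048949247 = -18797197993/7048949247 ≈ -2.6667)
(96868/w)/(40337 - V) = (96868/(-18797197993/7048949247))/(40337 - 1*(-16797)) = (96868*(-7048949247/18797197993))/(40337 + 16797) = -682817615658396/18797197993/57134 = -682817615658396/18797197993*1/57134 = -341408807829198/536979555066031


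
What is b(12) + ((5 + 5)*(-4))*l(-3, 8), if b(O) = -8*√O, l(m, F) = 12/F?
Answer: -60 - 16*√3 ≈ -87.713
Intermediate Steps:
b(12) + ((5 + 5)*(-4))*l(-3, 8) = -16*√3 + ((5 + 5)*(-4))*(12/8) = -16*√3 + (10*(-4))*(12*(⅛)) = -16*√3 - 40*3/2 = -16*√3 - 60 = -60 - 16*√3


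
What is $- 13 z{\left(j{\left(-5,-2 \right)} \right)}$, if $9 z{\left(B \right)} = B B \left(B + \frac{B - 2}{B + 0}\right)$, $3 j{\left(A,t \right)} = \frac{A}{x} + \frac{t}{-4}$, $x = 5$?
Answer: $- \frac{1001}{1944} \approx -0.51492$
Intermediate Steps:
$j{\left(A,t \right)} = - \frac{t}{12} + \frac{A}{15}$ ($j{\left(A,t \right)} = \frac{\frac{A}{5} + \frac{t}{-4}}{3} = \frac{A \frac{1}{5} + t \left(- \frac{1}{4}\right)}{3} = \frac{\frac{A}{5} - \frac{t}{4}}{3} = \frac{- \frac{t}{4} + \frac{A}{5}}{3} = - \frac{t}{12} + \frac{A}{15}$)
$z{\left(B \right)} = \frac{B^{2} \left(B + \frac{-2 + B}{B}\right)}{9}$ ($z{\left(B \right)} = \frac{B B \left(B + \frac{B - 2}{B + 0}\right)}{9} = \frac{B^{2} \left(B + \frac{-2 + B}{B}\right)}{9}$)
$- 13 z{\left(j{\left(-5,-2 \right)} \right)} = - 13 \frac{\left(\left(- \frac{1}{12}\right) \left(-2\right) + \frac{1}{15} \left(-5\right)\right) \left(-2 + \left(\left(- \frac{1}{12}\right) \left(-2\right) + \frac{1}{15} \left(-5\right)\right) + \left(\left(- \frac{1}{12}\right) \left(-2\right) + \frac{1}{15} \left(-5\right)\right)^{2}\right)}{9} = - 13 \frac{\left(\frac{1}{6} - \frac{1}{3}\right) \left(-2 + \left(\frac{1}{6} - \frac{1}{3}\right) + \left(\frac{1}{6} - \frac{1}{3}\right)^{2}\right)}{9} = - 13 \cdot \frac{1}{9} \left(- \frac{1}{6}\right) \left(-2 - \frac{1}{6} + \left(- \frac{1}{6}\right)^{2}\right) = - 13 \cdot \frac{1}{9} \left(- \frac{1}{6}\right) \left(-2 - \frac{1}{6} + \frac{1}{36}\right) = - 13 \cdot \frac{1}{9} \left(- \frac{1}{6}\right) \left(- \frac{77}{36}\right) = \left(-13\right) \frac{77}{1944} = - \frac{1001}{1944}$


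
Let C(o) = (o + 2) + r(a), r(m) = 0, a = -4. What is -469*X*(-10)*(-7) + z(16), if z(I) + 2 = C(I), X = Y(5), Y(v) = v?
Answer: -164134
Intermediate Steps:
X = 5
C(o) = 2 + o (C(o) = (o + 2) + 0 = (2 + o) + 0 = 2 + o)
z(I) = I (z(I) = -2 + (2 + I) = I)
-469*X*(-10)*(-7) + z(16) = -469*5*(-10)*(-7) + 16 = -(-23450)*(-7) + 16 = -469*350 + 16 = -164150 + 16 = -164134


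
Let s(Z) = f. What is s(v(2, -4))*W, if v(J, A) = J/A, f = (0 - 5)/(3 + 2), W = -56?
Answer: 56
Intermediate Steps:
f = -1 (f = -5/5 = -5*1/5 = -1)
s(Z) = -1
s(v(2, -4))*W = -1*(-56) = 56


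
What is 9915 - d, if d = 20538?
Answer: -10623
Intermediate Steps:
9915 - d = 9915 - 1*20538 = 9915 - 20538 = -10623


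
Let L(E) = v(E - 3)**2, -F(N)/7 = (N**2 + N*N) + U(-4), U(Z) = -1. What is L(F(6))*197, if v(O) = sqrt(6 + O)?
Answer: -97318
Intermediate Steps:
F(N) = 7 - 14*N**2 (F(N) = -7*((N**2 + N*N) - 1) = -7*((N**2 + N**2) - 1) = -7*(2*N**2 - 1) = -7*(-1 + 2*N**2) = 7 - 14*N**2)
L(E) = 3 + E (L(E) = (sqrt(6 + (E - 3)))**2 = (sqrt(6 + (-3 + E)))**2 = (sqrt(3 + E))**2 = 3 + E)
L(F(6))*197 = (3 + (7 - 14*6**2))*197 = (3 + (7 - 14*36))*197 = (3 + (7 - 504))*197 = (3 - 497)*197 = -494*197 = -97318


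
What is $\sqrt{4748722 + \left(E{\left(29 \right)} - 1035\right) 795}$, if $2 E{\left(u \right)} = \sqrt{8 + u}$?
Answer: $\frac{\sqrt{15703588 + 1590 \sqrt{37}}}{2} \approx 1982.0$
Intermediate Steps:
$E{\left(u \right)} = \frac{\sqrt{8 + u}}{2}$
$\sqrt{4748722 + \left(E{\left(29 \right)} - 1035\right) 795} = \sqrt{4748722 + \left(\frac{\sqrt{8 + 29}}{2} - 1035\right) 795} = \sqrt{4748722 + \left(\frac{\sqrt{37}}{2} - 1035\right) 795} = \sqrt{4748722 + \left(-1035 + \frac{\sqrt{37}}{2}\right) 795} = \sqrt{4748722 - \left(822825 - \frac{795 \sqrt{37}}{2}\right)} = \sqrt{3925897 + \frac{795 \sqrt{37}}{2}}$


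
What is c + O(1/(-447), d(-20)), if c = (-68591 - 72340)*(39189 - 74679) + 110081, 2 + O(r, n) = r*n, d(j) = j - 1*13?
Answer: 745260939092/149 ≈ 5.0017e+9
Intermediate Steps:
d(j) = -13 + j (d(j) = j - 13 = -13 + j)
O(r, n) = -2 + n*r (O(r, n) = -2 + r*n = -2 + n*r)
c = 5001751271 (c = -140931*(-35490) + 110081 = 5001641190 + 110081 = 5001751271)
c + O(1/(-447), d(-20)) = 5001751271 + (-2 + (-13 - 20)/(-447)) = 5001751271 + (-2 - 33*(-1/447)) = 5001751271 + (-2 + 11/149) = 5001751271 - 287/149 = 745260939092/149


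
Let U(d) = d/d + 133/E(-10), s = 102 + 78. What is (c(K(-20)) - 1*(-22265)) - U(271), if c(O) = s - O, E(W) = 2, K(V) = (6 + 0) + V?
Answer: 44783/2 ≈ 22392.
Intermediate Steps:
K(V) = 6 + V
s = 180
c(O) = 180 - O
U(d) = 135/2 (U(d) = d/d + 133/2 = 1 + 133*(1/2) = 1 + 133/2 = 135/2)
(c(K(-20)) - 1*(-22265)) - U(271) = ((180 - (6 - 20)) - 1*(-22265)) - 1*135/2 = ((180 - 1*(-14)) + 22265) - 135/2 = ((180 + 14) + 22265) - 135/2 = (194 + 22265) - 135/2 = 22459 - 135/2 = 44783/2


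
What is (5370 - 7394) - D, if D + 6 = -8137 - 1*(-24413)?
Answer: -18294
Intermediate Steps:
D = 16270 (D = -6 + (-8137 - 1*(-24413)) = -6 + (-8137 + 24413) = -6 + 16276 = 16270)
(5370 - 7394) - D = (5370 - 7394) - 1*16270 = -2024 - 16270 = -18294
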